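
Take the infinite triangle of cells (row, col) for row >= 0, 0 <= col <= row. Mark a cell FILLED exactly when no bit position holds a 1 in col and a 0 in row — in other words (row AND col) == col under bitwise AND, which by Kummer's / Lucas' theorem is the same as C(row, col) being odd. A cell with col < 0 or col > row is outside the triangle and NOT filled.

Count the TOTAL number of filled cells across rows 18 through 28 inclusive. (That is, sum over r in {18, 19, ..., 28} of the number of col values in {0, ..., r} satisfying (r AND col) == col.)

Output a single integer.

Answer: 92

Derivation:
r18=10010 pc2: +4 =4
r19=10011 pc3: +8 =12
r20=10100 pc2: +4 =16
r21=10101 pc3: +8 =24
r22=10110 pc3: +8 =32
r23=10111 pc4: +16 =48
r24=11000 pc2: +4 =52
r25=11001 pc3: +8 =60
r26=11010 pc3: +8 =68
r27=11011 pc4: +16 =84
r28=11100 pc3: +8 =92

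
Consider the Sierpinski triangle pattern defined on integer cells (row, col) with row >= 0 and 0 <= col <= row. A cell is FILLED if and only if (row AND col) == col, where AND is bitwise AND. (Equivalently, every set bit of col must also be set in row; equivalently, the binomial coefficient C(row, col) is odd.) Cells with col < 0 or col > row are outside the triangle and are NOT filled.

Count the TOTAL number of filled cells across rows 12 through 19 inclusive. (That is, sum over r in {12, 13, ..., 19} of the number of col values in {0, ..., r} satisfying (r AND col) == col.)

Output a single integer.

Answer: 54

Derivation:
r12=1100 pc2: +4 =4
r13=1101 pc3: +8 =12
r14=1110 pc3: +8 =20
r15=1111 pc4: +16 =36
r16=10000 pc1: +2 =38
r17=10001 pc2: +4 =42
r18=10010 pc2: +4 =46
r19=10011 pc3: +8 =54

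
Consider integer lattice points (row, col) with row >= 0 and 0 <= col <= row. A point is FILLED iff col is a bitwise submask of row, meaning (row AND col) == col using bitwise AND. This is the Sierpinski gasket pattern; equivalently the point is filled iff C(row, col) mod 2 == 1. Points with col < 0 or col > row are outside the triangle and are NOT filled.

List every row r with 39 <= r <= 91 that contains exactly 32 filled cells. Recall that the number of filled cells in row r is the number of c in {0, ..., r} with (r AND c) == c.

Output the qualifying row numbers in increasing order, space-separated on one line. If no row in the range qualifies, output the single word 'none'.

Answer: 47 55 59 61 62 79 87 91

Derivation:
Row r has 2^popcount(r) filled cells, so we need popcount(r) = log2(32) = 5.
Scan r = 39..91 and keep those with exactly 5 one-bits:
r=39=100111 popcount=4 -> skip
r=40=101000 popcount=2 -> skip
r=41=101001 popcount=3 -> skip
r=42=101010 popcount=3 -> skip
r=43=101011 popcount=4 -> skip
r=44=101100 popcount=3 -> skip
r=45=101101 popcount=4 -> skip
r=46=101110 popcount=4 -> skip
r=47=101111 popcount=5 -> KEEP
r=48=110000 popcount=2 -> skip
r=49=110001 popcount=3 -> skip
r=50=110010 popcount=3 -> skip
r=51=110011 popcount=4 -> skip
r=52=110100 popcount=3 -> skip
r=53=110101 popcount=4 -> skip
r=54=110110 popcount=4 -> skip
r=55=110111 popcount=5 -> KEEP
r=56=111000 popcount=3 -> skip
r=57=111001 popcount=4 -> skip
r=58=111010 popcount=4 -> skip
r=59=111011 popcount=5 -> KEEP
r=60=111100 popcount=4 -> skip
r=61=111101 popcount=5 -> KEEP
r=62=111110 popcount=5 -> KEEP
r=63=111111 popcount=6 -> skip
r=64=1000000 popcount=1 -> skip
r=65=1000001 popcount=2 -> skip
r=66=1000010 popcount=2 -> skip
r=67=1000011 popcount=3 -> skip
r=68=1000100 popcount=2 -> skip
r=69=1000101 popcount=3 -> skip
r=70=1000110 popcount=3 -> skip
r=71=1000111 popcount=4 -> skip
r=72=1001000 popcount=2 -> skip
r=73=1001001 popcount=3 -> skip
r=74=1001010 popcount=3 -> skip
r=75=1001011 popcount=4 -> skip
r=76=1001100 popcount=3 -> skip
r=77=1001101 popcount=4 -> skip
r=78=1001110 popcount=4 -> skip
r=79=1001111 popcount=5 -> KEEP
r=80=1010000 popcount=2 -> skip
r=81=1010001 popcount=3 -> skip
r=82=1010010 popcount=3 -> skip
r=83=1010011 popcount=4 -> skip
r=84=1010100 popcount=3 -> skip
r=85=1010101 popcount=4 -> skip
r=86=1010110 popcount=4 -> skip
r=87=1010111 popcount=5 -> KEEP
r=88=1011000 popcount=3 -> skip
r=89=1011001 popcount=4 -> skip
r=90=1011010 popcount=4 -> skip
r=91=1011011 popcount=5 -> KEEP
Kept rows: 47 55 59 61 62 79 87 91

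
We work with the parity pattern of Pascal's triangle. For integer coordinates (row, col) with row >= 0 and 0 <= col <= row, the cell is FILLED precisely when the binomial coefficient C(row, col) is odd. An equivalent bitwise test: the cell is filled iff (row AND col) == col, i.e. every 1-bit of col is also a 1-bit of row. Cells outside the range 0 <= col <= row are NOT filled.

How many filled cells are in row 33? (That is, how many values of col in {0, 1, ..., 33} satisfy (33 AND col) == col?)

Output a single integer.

Answer: 4

Derivation:
33 in binary = 100001
popcount(33) = number of 1-bits in 100001 = 2
A col c satisfies (33 AND c) == c iff every set bit of c is also set in 33; each of the 2 set bits of 33 can independently be on or off in c.
count = 2^2 = 4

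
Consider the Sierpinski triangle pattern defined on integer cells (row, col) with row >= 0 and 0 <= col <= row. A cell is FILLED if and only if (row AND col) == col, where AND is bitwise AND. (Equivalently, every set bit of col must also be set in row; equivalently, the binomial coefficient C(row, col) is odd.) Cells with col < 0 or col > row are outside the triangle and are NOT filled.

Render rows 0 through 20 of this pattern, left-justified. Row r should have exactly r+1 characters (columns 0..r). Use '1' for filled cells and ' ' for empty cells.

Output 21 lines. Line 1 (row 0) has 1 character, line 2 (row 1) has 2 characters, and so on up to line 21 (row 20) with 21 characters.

r0=0: 1
r1=1: 11
r2=10: 1 1
r3=11: 1111
r4=100: 1   1
r5=101: 11  11
r6=110: 1 1 1 1
r7=111: 11111111
r8=1000: 1       1
r9=1001: 11      11
r10=1010: 1 1     1 1
r11=1011: 1111    1111
r12=1100: 1   1   1   1
r13=1101: 11  11  11  11
r14=1110: 1 1 1 1 1 1 1 1
r15=1111: 1111111111111111
r16=10000: 1               1
r17=10001: 11              11
r18=10010: 1 1             1 1
r19=10011: 1111            1111
r20=10100: 1   1           1   1

Answer: 1
11
1 1
1111
1   1
11  11
1 1 1 1
11111111
1       1
11      11
1 1     1 1
1111    1111
1   1   1   1
11  11  11  11
1 1 1 1 1 1 1 1
1111111111111111
1               1
11              11
1 1             1 1
1111            1111
1   1           1   1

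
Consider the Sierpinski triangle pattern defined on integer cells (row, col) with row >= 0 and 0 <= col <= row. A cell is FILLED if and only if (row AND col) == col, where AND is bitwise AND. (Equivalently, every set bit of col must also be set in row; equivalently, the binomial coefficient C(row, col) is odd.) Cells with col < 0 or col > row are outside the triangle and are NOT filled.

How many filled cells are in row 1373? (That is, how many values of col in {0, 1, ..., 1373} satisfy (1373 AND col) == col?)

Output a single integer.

1373 in binary = 10101011101
popcount(1373) = number of 1-bits in 10101011101 = 7
A col c satisfies (1373 AND c) == c iff every set bit of c is also set in 1373; each of the 7 set bits of 1373 can independently be on or off in c.
count = 2^7 = 128

Answer: 128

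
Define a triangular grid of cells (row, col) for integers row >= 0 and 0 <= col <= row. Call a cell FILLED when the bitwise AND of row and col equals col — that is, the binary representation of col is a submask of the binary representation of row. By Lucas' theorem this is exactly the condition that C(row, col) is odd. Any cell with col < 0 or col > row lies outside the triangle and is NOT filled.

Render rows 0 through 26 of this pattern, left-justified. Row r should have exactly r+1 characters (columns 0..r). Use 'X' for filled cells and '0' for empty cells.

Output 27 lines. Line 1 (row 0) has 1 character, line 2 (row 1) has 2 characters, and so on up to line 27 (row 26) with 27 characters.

r0=0: X
r1=1: XX
r2=10: X0X
r3=11: XXXX
r4=100: X000X
r5=101: XX00XX
r6=110: X0X0X0X
r7=111: XXXXXXXX
r8=1000: X0000000X
r9=1001: XX000000XX
r10=1010: X0X00000X0X
r11=1011: XXXX0000XXXX
r12=1100: X000X000X000X
r13=1101: XX00XX00XX00XX
r14=1110: X0X0X0X0X0X0X0X
r15=1111: XXXXXXXXXXXXXXXX
r16=10000: X000000000000000X
r17=10001: XX00000000000000XX
r18=10010: X0X0000000000000X0X
r19=10011: XXXX000000000000XXXX
r20=10100: X000X00000000000X000X
r21=10101: XX00XX0000000000XX00XX
r22=10110: X0X0X0X000000000X0X0X0X
r23=10111: XXXXXXXX00000000XXXXXXXX
r24=11000: X0000000X0000000X0000000X
r25=11001: XX000000XX000000XX000000XX
r26=11010: X0X00000X0X00000X0X00000X0X

Answer: X
XX
X0X
XXXX
X000X
XX00XX
X0X0X0X
XXXXXXXX
X0000000X
XX000000XX
X0X00000X0X
XXXX0000XXXX
X000X000X000X
XX00XX00XX00XX
X0X0X0X0X0X0X0X
XXXXXXXXXXXXXXXX
X000000000000000X
XX00000000000000XX
X0X0000000000000X0X
XXXX000000000000XXXX
X000X00000000000X000X
XX00XX0000000000XX00XX
X0X0X0X000000000X0X0X0X
XXXXXXXX00000000XXXXXXXX
X0000000X0000000X0000000X
XX000000XX000000XX000000XX
X0X00000X0X00000X0X00000X0X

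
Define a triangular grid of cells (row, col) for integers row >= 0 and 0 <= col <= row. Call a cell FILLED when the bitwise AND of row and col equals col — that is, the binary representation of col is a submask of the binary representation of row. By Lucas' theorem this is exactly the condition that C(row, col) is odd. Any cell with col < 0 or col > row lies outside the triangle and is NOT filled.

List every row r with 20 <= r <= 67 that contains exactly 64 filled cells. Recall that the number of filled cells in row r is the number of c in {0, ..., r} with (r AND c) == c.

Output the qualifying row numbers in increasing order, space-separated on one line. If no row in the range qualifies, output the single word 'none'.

Answer: 63

Derivation:
Row r has 2^popcount(r) filled cells, so we need popcount(r) = log2(64) = 6.
Scan r = 20..67 and keep those with exactly 6 one-bits:
r=20=10100 popcount=2 -> skip
r=21=10101 popcount=3 -> skip
r=22=10110 popcount=3 -> skip
r=23=10111 popcount=4 -> skip
r=24=11000 popcount=2 -> skip
r=25=11001 popcount=3 -> skip
r=26=11010 popcount=3 -> skip
r=27=11011 popcount=4 -> skip
r=28=11100 popcount=3 -> skip
r=29=11101 popcount=4 -> skip
r=30=11110 popcount=4 -> skip
r=31=11111 popcount=5 -> skip
r=32=100000 popcount=1 -> skip
r=33=100001 popcount=2 -> skip
r=34=100010 popcount=2 -> skip
r=35=100011 popcount=3 -> skip
r=36=100100 popcount=2 -> skip
r=37=100101 popcount=3 -> skip
r=38=100110 popcount=3 -> skip
r=39=100111 popcount=4 -> skip
r=40=101000 popcount=2 -> skip
r=41=101001 popcount=3 -> skip
r=42=101010 popcount=3 -> skip
r=43=101011 popcount=4 -> skip
r=44=101100 popcount=3 -> skip
r=45=101101 popcount=4 -> skip
r=46=101110 popcount=4 -> skip
r=47=101111 popcount=5 -> skip
r=48=110000 popcount=2 -> skip
r=49=110001 popcount=3 -> skip
r=50=110010 popcount=3 -> skip
r=51=110011 popcount=4 -> skip
r=52=110100 popcount=3 -> skip
r=53=110101 popcount=4 -> skip
r=54=110110 popcount=4 -> skip
r=55=110111 popcount=5 -> skip
r=56=111000 popcount=3 -> skip
r=57=111001 popcount=4 -> skip
r=58=111010 popcount=4 -> skip
r=59=111011 popcount=5 -> skip
r=60=111100 popcount=4 -> skip
r=61=111101 popcount=5 -> skip
r=62=111110 popcount=5 -> skip
r=63=111111 popcount=6 -> KEEP
r=64=1000000 popcount=1 -> skip
r=65=1000001 popcount=2 -> skip
r=66=1000010 popcount=2 -> skip
r=67=1000011 popcount=3 -> skip
Kept rows: 63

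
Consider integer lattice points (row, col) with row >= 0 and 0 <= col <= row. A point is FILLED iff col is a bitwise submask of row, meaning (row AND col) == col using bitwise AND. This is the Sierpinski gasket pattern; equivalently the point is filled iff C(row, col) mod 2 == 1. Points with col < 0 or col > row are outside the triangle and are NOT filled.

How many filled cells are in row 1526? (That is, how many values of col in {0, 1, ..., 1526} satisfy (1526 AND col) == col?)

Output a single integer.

1526 in binary = 10111110110
popcount(1526) = number of 1-bits in 10111110110 = 8
A col c satisfies (1526 AND c) == c iff every set bit of c is also set in 1526; each of the 8 set bits of 1526 can independently be on or off in c.
count = 2^8 = 256

Answer: 256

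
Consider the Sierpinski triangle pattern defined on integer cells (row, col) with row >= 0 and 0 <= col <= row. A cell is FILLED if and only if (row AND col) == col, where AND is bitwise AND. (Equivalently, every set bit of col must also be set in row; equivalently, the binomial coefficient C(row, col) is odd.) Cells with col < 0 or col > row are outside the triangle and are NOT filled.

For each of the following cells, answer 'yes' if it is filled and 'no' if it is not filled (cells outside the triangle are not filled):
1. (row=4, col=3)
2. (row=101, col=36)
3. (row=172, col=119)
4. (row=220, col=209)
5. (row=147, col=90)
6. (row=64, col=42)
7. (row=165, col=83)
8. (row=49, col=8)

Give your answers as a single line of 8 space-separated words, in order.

(4,3): row=0b100, col=0b11, row AND col = 0b0 = 0; 0 != 3 -> empty
(101,36): row=0b1100101, col=0b100100, row AND col = 0b100100 = 36; 36 == 36 -> filled
(172,119): row=0b10101100, col=0b1110111, row AND col = 0b100100 = 36; 36 != 119 -> empty
(220,209): row=0b11011100, col=0b11010001, row AND col = 0b11010000 = 208; 208 != 209 -> empty
(147,90): row=0b10010011, col=0b1011010, row AND col = 0b10010 = 18; 18 != 90 -> empty
(64,42): row=0b1000000, col=0b101010, row AND col = 0b0 = 0; 0 != 42 -> empty
(165,83): row=0b10100101, col=0b1010011, row AND col = 0b1 = 1; 1 != 83 -> empty
(49,8): row=0b110001, col=0b1000, row AND col = 0b0 = 0; 0 != 8 -> empty

Answer: no yes no no no no no no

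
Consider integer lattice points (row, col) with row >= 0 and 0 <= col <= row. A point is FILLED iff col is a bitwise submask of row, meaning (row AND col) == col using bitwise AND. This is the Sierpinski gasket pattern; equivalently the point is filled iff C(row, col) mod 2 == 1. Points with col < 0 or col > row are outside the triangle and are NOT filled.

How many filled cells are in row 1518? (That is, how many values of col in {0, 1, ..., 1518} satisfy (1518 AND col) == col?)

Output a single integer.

1518 in binary = 10111101110
popcount(1518) = number of 1-bits in 10111101110 = 8
A col c satisfies (1518 AND c) == c iff every set bit of c is also set in 1518; each of the 8 set bits of 1518 can independently be on or off in c.
count = 2^8 = 256

Answer: 256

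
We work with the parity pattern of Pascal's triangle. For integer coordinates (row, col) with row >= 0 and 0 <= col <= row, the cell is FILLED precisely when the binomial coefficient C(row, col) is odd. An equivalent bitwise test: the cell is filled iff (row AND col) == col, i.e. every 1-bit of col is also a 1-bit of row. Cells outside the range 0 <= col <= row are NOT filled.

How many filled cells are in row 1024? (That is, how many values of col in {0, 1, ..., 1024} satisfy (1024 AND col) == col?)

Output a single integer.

Answer: 2

Derivation:
1024 in binary = 10000000000
popcount(1024) = number of 1-bits in 10000000000 = 1
A col c satisfies (1024 AND c) == c iff every set bit of c is also set in 1024; each of the 1 set bits of 1024 can independently be on or off in c.
count = 2^1 = 2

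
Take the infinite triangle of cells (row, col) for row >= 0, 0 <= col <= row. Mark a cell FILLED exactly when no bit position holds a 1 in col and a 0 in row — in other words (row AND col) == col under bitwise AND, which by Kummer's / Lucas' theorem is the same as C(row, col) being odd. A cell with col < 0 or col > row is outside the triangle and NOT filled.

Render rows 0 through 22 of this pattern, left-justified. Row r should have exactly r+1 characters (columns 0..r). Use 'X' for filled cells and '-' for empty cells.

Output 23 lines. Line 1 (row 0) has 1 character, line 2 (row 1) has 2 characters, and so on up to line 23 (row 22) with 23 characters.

Answer: X
XX
X-X
XXXX
X---X
XX--XX
X-X-X-X
XXXXXXXX
X-------X
XX------XX
X-X-----X-X
XXXX----XXXX
X---X---X---X
XX--XX--XX--XX
X-X-X-X-X-X-X-X
XXXXXXXXXXXXXXXX
X---------------X
XX--------------XX
X-X-------------X-X
XXXX------------XXXX
X---X-----------X---X
XX--XX----------XX--XX
X-X-X-X---------X-X-X-X

Derivation:
r0=0: X
r1=1: XX
r2=10: X-X
r3=11: XXXX
r4=100: X---X
r5=101: XX--XX
r6=110: X-X-X-X
r7=111: XXXXXXXX
r8=1000: X-------X
r9=1001: XX------XX
r10=1010: X-X-----X-X
r11=1011: XXXX----XXXX
r12=1100: X---X---X---X
r13=1101: XX--XX--XX--XX
r14=1110: X-X-X-X-X-X-X-X
r15=1111: XXXXXXXXXXXXXXXX
r16=10000: X---------------X
r17=10001: XX--------------XX
r18=10010: X-X-------------X-X
r19=10011: XXXX------------XXXX
r20=10100: X---X-----------X---X
r21=10101: XX--XX----------XX--XX
r22=10110: X-X-X-X---------X-X-X-X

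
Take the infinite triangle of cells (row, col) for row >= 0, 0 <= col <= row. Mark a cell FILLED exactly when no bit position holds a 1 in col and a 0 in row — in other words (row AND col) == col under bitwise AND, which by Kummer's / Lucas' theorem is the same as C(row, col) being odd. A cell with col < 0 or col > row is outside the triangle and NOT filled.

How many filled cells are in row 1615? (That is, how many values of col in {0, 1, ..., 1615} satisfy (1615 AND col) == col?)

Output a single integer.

1615 in binary = 11001001111
popcount(1615) = number of 1-bits in 11001001111 = 7
A col c satisfies (1615 AND c) == c iff every set bit of c is also set in 1615; each of the 7 set bits of 1615 can independently be on or off in c.
count = 2^7 = 128

Answer: 128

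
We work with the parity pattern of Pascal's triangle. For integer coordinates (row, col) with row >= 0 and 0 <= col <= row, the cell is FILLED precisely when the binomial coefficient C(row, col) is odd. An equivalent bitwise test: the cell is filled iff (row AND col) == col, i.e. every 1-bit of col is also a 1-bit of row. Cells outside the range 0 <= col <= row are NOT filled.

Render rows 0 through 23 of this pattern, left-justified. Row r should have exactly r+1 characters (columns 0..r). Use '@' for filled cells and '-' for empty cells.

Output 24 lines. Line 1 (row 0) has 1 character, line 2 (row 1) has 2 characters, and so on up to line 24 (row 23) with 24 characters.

Answer: @
@@
@-@
@@@@
@---@
@@--@@
@-@-@-@
@@@@@@@@
@-------@
@@------@@
@-@-----@-@
@@@@----@@@@
@---@---@---@
@@--@@--@@--@@
@-@-@-@-@-@-@-@
@@@@@@@@@@@@@@@@
@---------------@
@@--------------@@
@-@-------------@-@
@@@@------------@@@@
@---@-----------@---@
@@--@@----------@@--@@
@-@-@-@---------@-@-@-@
@@@@@@@@--------@@@@@@@@

Derivation:
r0=0: @
r1=1: @@
r2=10: @-@
r3=11: @@@@
r4=100: @---@
r5=101: @@--@@
r6=110: @-@-@-@
r7=111: @@@@@@@@
r8=1000: @-------@
r9=1001: @@------@@
r10=1010: @-@-----@-@
r11=1011: @@@@----@@@@
r12=1100: @---@---@---@
r13=1101: @@--@@--@@--@@
r14=1110: @-@-@-@-@-@-@-@
r15=1111: @@@@@@@@@@@@@@@@
r16=10000: @---------------@
r17=10001: @@--------------@@
r18=10010: @-@-------------@-@
r19=10011: @@@@------------@@@@
r20=10100: @---@-----------@---@
r21=10101: @@--@@----------@@--@@
r22=10110: @-@-@-@---------@-@-@-@
r23=10111: @@@@@@@@--------@@@@@@@@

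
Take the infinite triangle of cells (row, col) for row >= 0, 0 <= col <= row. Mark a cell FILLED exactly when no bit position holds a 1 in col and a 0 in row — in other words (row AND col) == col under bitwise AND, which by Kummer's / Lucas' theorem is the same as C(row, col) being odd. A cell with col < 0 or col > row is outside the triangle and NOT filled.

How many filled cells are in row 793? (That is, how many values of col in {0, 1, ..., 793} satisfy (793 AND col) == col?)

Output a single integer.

793 in binary = 1100011001
popcount(793) = number of 1-bits in 1100011001 = 5
A col c satisfies (793 AND c) == c iff every set bit of c is also set in 793; each of the 5 set bits of 793 can independently be on or off in c.
count = 2^5 = 32

Answer: 32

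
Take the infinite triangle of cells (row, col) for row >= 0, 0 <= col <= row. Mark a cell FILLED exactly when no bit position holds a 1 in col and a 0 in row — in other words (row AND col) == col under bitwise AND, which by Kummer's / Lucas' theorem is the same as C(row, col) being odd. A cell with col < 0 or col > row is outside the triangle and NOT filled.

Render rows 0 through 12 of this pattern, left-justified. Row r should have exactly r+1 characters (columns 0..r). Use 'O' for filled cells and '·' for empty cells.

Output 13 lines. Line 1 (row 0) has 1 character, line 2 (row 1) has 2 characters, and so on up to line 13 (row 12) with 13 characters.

Answer: O
OO
O·O
OOOO
O···O
OO··OO
O·O·O·O
OOOOOOOO
O·······O
OO······OO
O·O·····O·O
OOOO····OOOO
O···O···O···O

Derivation:
r0=0: O
r1=1: OO
r2=10: O·O
r3=11: OOOO
r4=100: O···O
r5=101: OO··OO
r6=110: O·O·O·O
r7=111: OOOOOOOO
r8=1000: O·······O
r9=1001: OO······OO
r10=1010: O·O·····O·O
r11=1011: OOOO····OOOO
r12=1100: O···O···O···O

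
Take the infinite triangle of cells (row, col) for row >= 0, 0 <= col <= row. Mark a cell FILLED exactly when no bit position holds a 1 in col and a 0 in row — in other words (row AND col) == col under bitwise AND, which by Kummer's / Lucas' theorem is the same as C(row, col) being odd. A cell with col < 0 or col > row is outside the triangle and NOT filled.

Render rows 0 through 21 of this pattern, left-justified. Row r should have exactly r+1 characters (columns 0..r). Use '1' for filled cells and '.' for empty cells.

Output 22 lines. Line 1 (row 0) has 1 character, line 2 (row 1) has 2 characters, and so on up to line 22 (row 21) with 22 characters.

r0=0: 1
r1=1: 11
r2=10: 1.1
r3=11: 1111
r4=100: 1...1
r5=101: 11..11
r6=110: 1.1.1.1
r7=111: 11111111
r8=1000: 1.......1
r9=1001: 11......11
r10=1010: 1.1.....1.1
r11=1011: 1111....1111
r12=1100: 1...1...1...1
r13=1101: 11..11..11..11
r14=1110: 1.1.1.1.1.1.1.1
r15=1111: 1111111111111111
r16=10000: 1...............1
r17=10001: 11..............11
r18=10010: 1.1.............1.1
r19=10011: 1111............1111
r20=10100: 1...1...........1...1
r21=10101: 11..11..........11..11

Answer: 1
11
1.1
1111
1...1
11..11
1.1.1.1
11111111
1.......1
11......11
1.1.....1.1
1111....1111
1...1...1...1
11..11..11..11
1.1.1.1.1.1.1.1
1111111111111111
1...............1
11..............11
1.1.............1.1
1111............1111
1...1...........1...1
11..11..........11..11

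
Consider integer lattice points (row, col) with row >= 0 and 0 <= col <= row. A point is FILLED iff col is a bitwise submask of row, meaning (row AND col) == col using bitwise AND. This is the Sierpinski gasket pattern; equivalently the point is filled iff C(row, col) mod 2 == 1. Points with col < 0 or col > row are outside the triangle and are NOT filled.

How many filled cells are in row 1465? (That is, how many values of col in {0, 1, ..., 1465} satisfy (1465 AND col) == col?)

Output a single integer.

1465 in binary = 10110111001
popcount(1465) = number of 1-bits in 10110111001 = 7
A col c satisfies (1465 AND c) == c iff every set bit of c is also set in 1465; each of the 7 set bits of 1465 can independently be on or off in c.
count = 2^7 = 128

Answer: 128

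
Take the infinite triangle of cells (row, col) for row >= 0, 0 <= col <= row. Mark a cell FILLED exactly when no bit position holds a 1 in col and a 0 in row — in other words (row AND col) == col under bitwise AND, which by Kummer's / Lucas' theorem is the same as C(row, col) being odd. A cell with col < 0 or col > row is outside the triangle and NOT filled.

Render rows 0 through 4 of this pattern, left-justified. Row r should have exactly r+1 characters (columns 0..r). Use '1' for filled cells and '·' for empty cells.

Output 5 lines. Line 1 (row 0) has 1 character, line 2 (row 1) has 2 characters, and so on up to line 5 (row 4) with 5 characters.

r0=0: 1
r1=1: 11
r2=10: 1·1
r3=11: 1111
r4=100: 1···1

Answer: 1
11
1·1
1111
1···1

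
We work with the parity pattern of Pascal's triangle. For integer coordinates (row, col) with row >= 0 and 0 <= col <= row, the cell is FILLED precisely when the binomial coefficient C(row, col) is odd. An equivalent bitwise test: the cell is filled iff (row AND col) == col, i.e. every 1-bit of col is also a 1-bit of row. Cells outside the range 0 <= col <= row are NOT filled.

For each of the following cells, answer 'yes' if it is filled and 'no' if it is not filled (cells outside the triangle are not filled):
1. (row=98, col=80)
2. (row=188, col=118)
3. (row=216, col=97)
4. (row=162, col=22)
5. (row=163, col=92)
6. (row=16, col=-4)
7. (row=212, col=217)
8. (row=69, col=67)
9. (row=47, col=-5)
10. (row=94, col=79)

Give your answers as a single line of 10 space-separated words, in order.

Answer: no no no no no no no no no no

Derivation:
(98,80): row=0b1100010, col=0b1010000, row AND col = 0b1000000 = 64; 64 != 80 -> empty
(188,118): row=0b10111100, col=0b1110110, row AND col = 0b110100 = 52; 52 != 118 -> empty
(216,97): row=0b11011000, col=0b1100001, row AND col = 0b1000000 = 64; 64 != 97 -> empty
(162,22): row=0b10100010, col=0b10110, row AND col = 0b10 = 2; 2 != 22 -> empty
(163,92): row=0b10100011, col=0b1011100, row AND col = 0b0 = 0; 0 != 92 -> empty
(16,-4): col outside [0, 16] -> not filled
(212,217): col outside [0, 212] -> not filled
(69,67): row=0b1000101, col=0b1000011, row AND col = 0b1000001 = 65; 65 != 67 -> empty
(47,-5): col outside [0, 47] -> not filled
(94,79): row=0b1011110, col=0b1001111, row AND col = 0b1001110 = 78; 78 != 79 -> empty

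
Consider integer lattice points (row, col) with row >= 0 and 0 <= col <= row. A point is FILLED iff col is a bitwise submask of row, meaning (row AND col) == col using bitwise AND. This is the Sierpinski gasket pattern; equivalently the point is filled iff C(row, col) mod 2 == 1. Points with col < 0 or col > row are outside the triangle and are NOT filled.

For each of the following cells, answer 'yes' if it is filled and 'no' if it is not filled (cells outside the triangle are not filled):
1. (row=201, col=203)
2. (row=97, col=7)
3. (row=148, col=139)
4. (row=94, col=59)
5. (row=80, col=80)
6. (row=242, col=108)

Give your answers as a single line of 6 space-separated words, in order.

Answer: no no no no yes no

Derivation:
(201,203): col outside [0, 201] -> not filled
(97,7): row=0b1100001, col=0b111, row AND col = 0b1 = 1; 1 != 7 -> empty
(148,139): row=0b10010100, col=0b10001011, row AND col = 0b10000000 = 128; 128 != 139 -> empty
(94,59): row=0b1011110, col=0b111011, row AND col = 0b11010 = 26; 26 != 59 -> empty
(80,80): row=0b1010000, col=0b1010000, row AND col = 0b1010000 = 80; 80 == 80 -> filled
(242,108): row=0b11110010, col=0b1101100, row AND col = 0b1100000 = 96; 96 != 108 -> empty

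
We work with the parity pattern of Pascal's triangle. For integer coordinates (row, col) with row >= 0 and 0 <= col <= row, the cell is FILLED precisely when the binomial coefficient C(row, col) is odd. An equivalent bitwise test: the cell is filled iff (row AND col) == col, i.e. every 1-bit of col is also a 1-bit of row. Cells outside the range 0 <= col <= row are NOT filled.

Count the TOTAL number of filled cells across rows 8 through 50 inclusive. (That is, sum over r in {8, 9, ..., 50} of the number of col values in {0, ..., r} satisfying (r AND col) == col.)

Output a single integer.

r8=1000 pc1: +2 =2
r9=1001 pc2: +4 =6
r10=1010 pc2: +4 =10
r11=1011 pc3: +8 =18
r12=1100 pc2: +4 =22
r13=1101 pc3: +8 =30
r14=1110 pc3: +8 =38
r15=1111 pc4: +16 =54
r16=10000 pc1: +2 =56
r17=10001 pc2: +4 =60
r18=10010 pc2: +4 =64
r19=10011 pc3: +8 =72
r20=10100 pc2: +4 =76
r21=10101 pc3: +8 =84
r22=10110 pc3: +8 =92
r23=10111 pc4: +16 =108
r24=11000 pc2: +4 =112
r25=11001 pc3: +8 =120
r26=11010 pc3: +8 =128
r27=11011 pc4: +16 =144
r28=11100 pc3: +8 =152
r29=11101 pc4: +16 =168
r30=11110 pc4: +16 =184
r31=11111 pc5: +32 =216
r32=100000 pc1: +2 =218
r33=100001 pc2: +4 =222
r34=100010 pc2: +4 =226
r35=100011 pc3: +8 =234
r36=100100 pc2: +4 =238
r37=100101 pc3: +8 =246
r38=100110 pc3: +8 =254
r39=100111 pc4: +16 =270
r40=101000 pc2: +4 =274
r41=101001 pc3: +8 =282
r42=101010 pc3: +8 =290
r43=101011 pc4: +16 =306
r44=101100 pc3: +8 =314
r45=101101 pc4: +16 =330
r46=101110 pc4: +16 =346
r47=101111 pc5: +32 =378
r48=110000 pc2: +4 =382
r49=110001 pc3: +8 =390
r50=110010 pc3: +8 =398

Answer: 398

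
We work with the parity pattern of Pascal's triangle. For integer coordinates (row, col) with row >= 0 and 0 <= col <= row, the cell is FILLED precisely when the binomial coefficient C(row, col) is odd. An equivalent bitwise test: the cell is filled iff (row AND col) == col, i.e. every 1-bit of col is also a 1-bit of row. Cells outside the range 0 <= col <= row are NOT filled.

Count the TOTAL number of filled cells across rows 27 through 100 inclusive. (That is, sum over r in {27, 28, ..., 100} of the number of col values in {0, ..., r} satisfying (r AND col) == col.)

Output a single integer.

r27=11011 pc4: +16 =16
r28=11100 pc3: +8 =24
r29=11101 pc4: +16 =40
r30=11110 pc4: +16 =56
r31=11111 pc5: +32 =88
r32=100000 pc1: +2 =90
r33=100001 pc2: +4 =94
r34=100010 pc2: +4 =98
r35=100011 pc3: +8 =106
r36=100100 pc2: +4 =110
r37=100101 pc3: +8 =118
r38=100110 pc3: +8 =126
r39=100111 pc4: +16 =142
r40=101000 pc2: +4 =146
r41=101001 pc3: +8 =154
r42=101010 pc3: +8 =162
r43=101011 pc4: +16 =178
r44=101100 pc3: +8 =186
r45=101101 pc4: +16 =202
r46=101110 pc4: +16 =218
r47=101111 pc5: +32 =250
r48=110000 pc2: +4 =254
r49=110001 pc3: +8 =262
r50=110010 pc3: +8 =270
r51=110011 pc4: +16 =286
r52=110100 pc3: +8 =294
r53=110101 pc4: +16 =310
r54=110110 pc4: +16 =326
r55=110111 pc5: +32 =358
r56=111000 pc3: +8 =366
r57=111001 pc4: +16 =382
r58=111010 pc4: +16 =398
r59=111011 pc5: +32 =430
r60=111100 pc4: +16 =446
r61=111101 pc5: +32 =478
r62=111110 pc5: +32 =510
r63=111111 pc6: +64 =574
r64=1000000 pc1: +2 =576
r65=1000001 pc2: +4 =580
r66=1000010 pc2: +4 =584
r67=1000011 pc3: +8 =592
r68=1000100 pc2: +4 =596
r69=1000101 pc3: +8 =604
r70=1000110 pc3: +8 =612
r71=1000111 pc4: +16 =628
r72=1001000 pc2: +4 =632
r73=1001001 pc3: +8 =640
r74=1001010 pc3: +8 =648
r75=1001011 pc4: +16 =664
r76=1001100 pc3: +8 =672
r77=1001101 pc4: +16 =688
r78=1001110 pc4: +16 =704
r79=1001111 pc5: +32 =736
r80=1010000 pc2: +4 =740
r81=1010001 pc3: +8 =748
r82=1010010 pc3: +8 =756
r83=1010011 pc4: +16 =772
r84=1010100 pc3: +8 =780
r85=1010101 pc4: +16 =796
r86=1010110 pc4: +16 =812
r87=1010111 pc5: +32 =844
r88=1011000 pc3: +8 =852
r89=1011001 pc4: +16 =868
r90=1011010 pc4: +16 =884
r91=1011011 pc5: +32 =916
r92=1011100 pc4: +16 =932
r93=1011101 pc5: +32 =964
r94=1011110 pc5: +32 =996
r95=1011111 pc6: +64 =1060
r96=1100000 pc2: +4 =1064
r97=1100001 pc3: +8 =1072
r98=1100010 pc3: +8 =1080
r99=1100011 pc4: +16 =1096
r100=1100100 pc3: +8 =1104

Answer: 1104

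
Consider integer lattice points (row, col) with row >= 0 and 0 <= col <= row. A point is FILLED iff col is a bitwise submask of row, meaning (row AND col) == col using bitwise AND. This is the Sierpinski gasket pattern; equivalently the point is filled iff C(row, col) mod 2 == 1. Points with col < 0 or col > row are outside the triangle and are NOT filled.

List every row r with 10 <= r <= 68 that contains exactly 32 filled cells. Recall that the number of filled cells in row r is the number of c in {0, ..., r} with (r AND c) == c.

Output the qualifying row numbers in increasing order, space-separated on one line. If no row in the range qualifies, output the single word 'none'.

Row r has 2^popcount(r) filled cells, so we need popcount(r) = log2(32) = 5.
Scan r = 10..68 and keep those with exactly 5 one-bits:
r=10=1010 popcount=2 -> skip
r=11=1011 popcount=3 -> skip
r=12=1100 popcount=2 -> skip
r=13=1101 popcount=3 -> skip
r=14=1110 popcount=3 -> skip
r=15=1111 popcount=4 -> skip
r=16=10000 popcount=1 -> skip
r=17=10001 popcount=2 -> skip
r=18=10010 popcount=2 -> skip
r=19=10011 popcount=3 -> skip
r=20=10100 popcount=2 -> skip
r=21=10101 popcount=3 -> skip
r=22=10110 popcount=3 -> skip
r=23=10111 popcount=4 -> skip
r=24=11000 popcount=2 -> skip
r=25=11001 popcount=3 -> skip
r=26=11010 popcount=3 -> skip
r=27=11011 popcount=4 -> skip
r=28=11100 popcount=3 -> skip
r=29=11101 popcount=4 -> skip
r=30=11110 popcount=4 -> skip
r=31=11111 popcount=5 -> KEEP
r=32=100000 popcount=1 -> skip
r=33=100001 popcount=2 -> skip
r=34=100010 popcount=2 -> skip
r=35=100011 popcount=3 -> skip
r=36=100100 popcount=2 -> skip
r=37=100101 popcount=3 -> skip
r=38=100110 popcount=3 -> skip
r=39=100111 popcount=4 -> skip
r=40=101000 popcount=2 -> skip
r=41=101001 popcount=3 -> skip
r=42=101010 popcount=3 -> skip
r=43=101011 popcount=4 -> skip
r=44=101100 popcount=3 -> skip
r=45=101101 popcount=4 -> skip
r=46=101110 popcount=4 -> skip
r=47=101111 popcount=5 -> KEEP
r=48=110000 popcount=2 -> skip
r=49=110001 popcount=3 -> skip
r=50=110010 popcount=3 -> skip
r=51=110011 popcount=4 -> skip
r=52=110100 popcount=3 -> skip
r=53=110101 popcount=4 -> skip
r=54=110110 popcount=4 -> skip
r=55=110111 popcount=5 -> KEEP
r=56=111000 popcount=3 -> skip
r=57=111001 popcount=4 -> skip
r=58=111010 popcount=4 -> skip
r=59=111011 popcount=5 -> KEEP
r=60=111100 popcount=4 -> skip
r=61=111101 popcount=5 -> KEEP
r=62=111110 popcount=5 -> KEEP
r=63=111111 popcount=6 -> skip
r=64=1000000 popcount=1 -> skip
r=65=1000001 popcount=2 -> skip
r=66=1000010 popcount=2 -> skip
r=67=1000011 popcount=3 -> skip
r=68=1000100 popcount=2 -> skip
Kept rows: 31 47 55 59 61 62

Answer: 31 47 55 59 61 62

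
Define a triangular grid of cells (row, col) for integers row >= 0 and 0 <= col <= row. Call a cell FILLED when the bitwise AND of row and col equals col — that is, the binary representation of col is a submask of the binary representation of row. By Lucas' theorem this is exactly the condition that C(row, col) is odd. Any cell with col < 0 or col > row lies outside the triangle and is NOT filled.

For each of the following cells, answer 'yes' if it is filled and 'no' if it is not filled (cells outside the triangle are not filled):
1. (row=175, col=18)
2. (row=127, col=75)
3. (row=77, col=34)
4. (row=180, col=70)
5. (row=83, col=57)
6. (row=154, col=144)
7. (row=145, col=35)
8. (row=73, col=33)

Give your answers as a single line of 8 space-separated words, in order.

(175,18): row=0b10101111, col=0b10010, row AND col = 0b10 = 2; 2 != 18 -> empty
(127,75): row=0b1111111, col=0b1001011, row AND col = 0b1001011 = 75; 75 == 75 -> filled
(77,34): row=0b1001101, col=0b100010, row AND col = 0b0 = 0; 0 != 34 -> empty
(180,70): row=0b10110100, col=0b1000110, row AND col = 0b100 = 4; 4 != 70 -> empty
(83,57): row=0b1010011, col=0b111001, row AND col = 0b10001 = 17; 17 != 57 -> empty
(154,144): row=0b10011010, col=0b10010000, row AND col = 0b10010000 = 144; 144 == 144 -> filled
(145,35): row=0b10010001, col=0b100011, row AND col = 0b1 = 1; 1 != 35 -> empty
(73,33): row=0b1001001, col=0b100001, row AND col = 0b1 = 1; 1 != 33 -> empty

Answer: no yes no no no yes no no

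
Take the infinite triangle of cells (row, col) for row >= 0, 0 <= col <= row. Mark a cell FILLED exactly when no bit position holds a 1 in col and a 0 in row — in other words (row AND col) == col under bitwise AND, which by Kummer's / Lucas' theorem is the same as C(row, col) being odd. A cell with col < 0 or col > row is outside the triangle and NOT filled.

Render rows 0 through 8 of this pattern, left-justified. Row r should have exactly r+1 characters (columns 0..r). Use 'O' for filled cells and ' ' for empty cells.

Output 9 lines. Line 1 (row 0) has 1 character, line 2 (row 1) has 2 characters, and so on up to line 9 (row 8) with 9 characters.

r0=0: O
r1=1: OO
r2=10: O O
r3=11: OOOO
r4=100: O   O
r5=101: OO  OO
r6=110: O O O O
r7=111: OOOOOOOO
r8=1000: O       O

Answer: O
OO
O O
OOOO
O   O
OO  OO
O O O O
OOOOOOOO
O       O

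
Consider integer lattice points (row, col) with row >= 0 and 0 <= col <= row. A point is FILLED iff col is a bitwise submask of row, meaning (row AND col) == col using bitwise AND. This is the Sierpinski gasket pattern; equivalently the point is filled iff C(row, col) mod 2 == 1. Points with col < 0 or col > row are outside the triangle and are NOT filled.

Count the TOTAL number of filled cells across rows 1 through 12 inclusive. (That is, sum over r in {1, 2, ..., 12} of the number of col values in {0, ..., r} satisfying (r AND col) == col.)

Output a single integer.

Answer: 48

Derivation:
r1=1 pc1: +2 =2
r2=10 pc1: +2 =4
r3=11 pc2: +4 =8
r4=100 pc1: +2 =10
r5=101 pc2: +4 =14
r6=110 pc2: +4 =18
r7=111 pc3: +8 =26
r8=1000 pc1: +2 =28
r9=1001 pc2: +4 =32
r10=1010 pc2: +4 =36
r11=1011 pc3: +8 =44
r12=1100 pc2: +4 =48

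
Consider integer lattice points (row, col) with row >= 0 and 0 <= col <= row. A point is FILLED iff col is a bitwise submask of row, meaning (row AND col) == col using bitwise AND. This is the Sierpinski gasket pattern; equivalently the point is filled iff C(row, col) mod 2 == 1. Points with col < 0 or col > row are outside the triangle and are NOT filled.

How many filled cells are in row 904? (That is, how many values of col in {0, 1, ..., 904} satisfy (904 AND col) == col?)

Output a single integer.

Answer: 16

Derivation:
904 in binary = 1110001000
popcount(904) = number of 1-bits in 1110001000 = 4
A col c satisfies (904 AND c) == c iff every set bit of c is also set in 904; each of the 4 set bits of 904 can independently be on or off in c.
count = 2^4 = 16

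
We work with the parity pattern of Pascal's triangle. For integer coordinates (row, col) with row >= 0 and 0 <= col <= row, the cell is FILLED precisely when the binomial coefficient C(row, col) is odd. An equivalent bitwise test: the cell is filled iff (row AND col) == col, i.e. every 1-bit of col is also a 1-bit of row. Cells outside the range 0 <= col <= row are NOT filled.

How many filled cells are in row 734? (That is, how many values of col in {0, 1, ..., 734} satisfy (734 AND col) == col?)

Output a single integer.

Answer: 128

Derivation:
734 in binary = 1011011110
popcount(734) = number of 1-bits in 1011011110 = 7
A col c satisfies (734 AND c) == c iff every set bit of c is also set in 734; each of the 7 set bits of 734 can independently be on or off in c.
count = 2^7 = 128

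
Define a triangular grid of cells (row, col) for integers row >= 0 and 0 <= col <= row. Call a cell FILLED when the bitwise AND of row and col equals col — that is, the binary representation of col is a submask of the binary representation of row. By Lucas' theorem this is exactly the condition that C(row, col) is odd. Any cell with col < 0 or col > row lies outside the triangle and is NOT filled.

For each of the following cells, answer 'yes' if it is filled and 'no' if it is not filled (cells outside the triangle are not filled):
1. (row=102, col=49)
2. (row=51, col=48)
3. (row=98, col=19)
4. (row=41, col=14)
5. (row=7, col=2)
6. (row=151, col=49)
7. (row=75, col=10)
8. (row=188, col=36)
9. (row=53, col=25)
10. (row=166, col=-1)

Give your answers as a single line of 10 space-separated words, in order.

Answer: no yes no no yes no yes yes no no

Derivation:
(102,49): row=0b1100110, col=0b110001, row AND col = 0b100000 = 32; 32 != 49 -> empty
(51,48): row=0b110011, col=0b110000, row AND col = 0b110000 = 48; 48 == 48 -> filled
(98,19): row=0b1100010, col=0b10011, row AND col = 0b10 = 2; 2 != 19 -> empty
(41,14): row=0b101001, col=0b1110, row AND col = 0b1000 = 8; 8 != 14 -> empty
(7,2): row=0b111, col=0b10, row AND col = 0b10 = 2; 2 == 2 -> filled
(151,49): row=0b10010111, col=0b110001, row AND col = 0b10001 = 17; 17 != 49 -> empty
(75,10): row=0b1001011, col=0b1010, row AND col = 0b1010 = 10; 10 == 10 -> filled
(188,36): row=0b10111100, col=0b100100, row AND col = 0b100100 = 36; 36 == 36 -> filled
(53,25): row=0b110101, col=0b11001, row AND col = 0b10001 = 17; 17 != 25 -> empty
(166,-1): col outside [0, 166] -> not filled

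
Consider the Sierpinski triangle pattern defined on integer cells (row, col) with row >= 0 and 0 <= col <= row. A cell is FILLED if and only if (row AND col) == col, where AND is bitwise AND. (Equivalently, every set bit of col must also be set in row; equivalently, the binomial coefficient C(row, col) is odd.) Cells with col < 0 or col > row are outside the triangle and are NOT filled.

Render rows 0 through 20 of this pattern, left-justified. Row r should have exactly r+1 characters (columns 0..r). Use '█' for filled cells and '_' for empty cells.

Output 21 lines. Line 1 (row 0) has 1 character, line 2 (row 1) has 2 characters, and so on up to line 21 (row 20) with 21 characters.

Answer: █
██
█_█
████
█___█
██__██
█_█_█_█
████████
█_______█
██______██
█_█_____█_█
████____████
█___█___█___█
██__██__██__██
█_█_█_█_█_█_█_█
████████████████
█_______________█
██______________██
█_█_____________█_█
████____________████
█___█___________█___█

Derivation:
r0=0: █
r1=1: ██
r2=10: █_█
r3=11: ████
r4=100: █___█
r5=101: ██__██
r6=110: █_█_█_█
r7=111: ████████
r8=1000: █_______█
r9=1001: ██______██
r10=1010: █_█_____█_█
r11=1011: ████____████
r12=1100: █___█___█___█
r13=1101: ██__██__██__██
r14=1110: █_█_█_█_█_█_█_█
r15=1111: ████████████████
r16=10000: █_______________█
r17=10001: ██______________██
r18=10010: █_█_____________█_█
r19=10011: ████____________████
r20=10100: █___█___________█___█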